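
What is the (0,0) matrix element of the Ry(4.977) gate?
-0.7942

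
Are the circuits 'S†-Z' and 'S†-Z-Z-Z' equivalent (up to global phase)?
Yes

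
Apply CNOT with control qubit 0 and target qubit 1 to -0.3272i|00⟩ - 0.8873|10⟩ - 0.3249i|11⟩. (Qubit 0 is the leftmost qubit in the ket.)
-0.3272i|00⟩ - 0.3249i|10⟩ - 0.8873|11⟩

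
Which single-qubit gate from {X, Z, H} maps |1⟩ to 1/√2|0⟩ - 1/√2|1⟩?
H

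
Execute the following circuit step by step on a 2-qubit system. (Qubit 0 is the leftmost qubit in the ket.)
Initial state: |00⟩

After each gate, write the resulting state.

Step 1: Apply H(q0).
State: 1/√2|00⟩ + 1/√2|10⟩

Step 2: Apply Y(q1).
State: (1/√2)i|01⟩ + (1/√2)i|11⟩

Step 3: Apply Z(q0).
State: (1/√2)i|01⟩ - (1/√2)i|11⟩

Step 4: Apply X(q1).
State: (1/√2)i|00⟩ - (1/√2)i|10⟩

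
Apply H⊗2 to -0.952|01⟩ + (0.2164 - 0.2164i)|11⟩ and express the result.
(-0.3678 - 0.1082i)|00⟩ + (0.3678 + 0.1082i)|01⟩ + (-0.5842 + 0.1082i)|10⟩ + (0.5842 - 0.1082i)|11⟩

H⊗2 gives amp(|y⟩) = (1/2) Σ_x (−1)^(x·y) amp(|x⟩), where x·y is the number of positions in which both x and y have a 1.
|00⟩: (-0.952 + (0.2164 - 0.2164i))/2 = (-0.3678 - 0.1082i)
|01⟩: (0.952 - (0.2164 - 0.2164i))/2 = (0.3678 + 0.1082i)
|10⟩: (-0.952 - (0.2164 - 0.2164i))/2 = (-0.5842 + 0.1082i)
|11⟩: (0.952 + (0.2164 - 0.2164i))/2 = (0.5842 - 0.1082i)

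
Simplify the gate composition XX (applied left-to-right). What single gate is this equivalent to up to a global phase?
I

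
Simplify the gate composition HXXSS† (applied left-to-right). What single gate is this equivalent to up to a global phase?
H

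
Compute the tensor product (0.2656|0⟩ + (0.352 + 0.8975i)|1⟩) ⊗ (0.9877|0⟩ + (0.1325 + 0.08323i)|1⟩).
0.2623|00⟩ + (0.03519 + 0.02211i)|01⟩ + (0.3477 + 0.8865i)|10⟩ + (-0.02806 + 0.1482i)|11⟩

amp(|b₁b₂…⟩) = product of the factor amplitudes for bits b₁, b₂, …; only kets whose every factor amplitude is nonzero survive.
|00⟩: (0.2656)(0.9877) = 0.2623
|01⟩: (0.2656)(0.1325 + 0.08323i) = (0.03519 + 0.02211i)
|10⟩: (0.352 + 0.8975i)(0.9877) = (0.3477 + 0.8865i)
|11⟩: (0.352 + 0.8975i)(0.1325 + 0.08323i) = (-0.02806 + 0.1482i)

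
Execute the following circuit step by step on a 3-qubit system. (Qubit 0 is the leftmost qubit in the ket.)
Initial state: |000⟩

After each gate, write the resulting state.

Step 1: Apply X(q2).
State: |001⟩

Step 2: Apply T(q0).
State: |001⟩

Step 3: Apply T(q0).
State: |001⟩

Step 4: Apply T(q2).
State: (1/√2 + (1/√2)i)|001⟩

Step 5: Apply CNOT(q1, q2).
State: (1/√2 + (1/√2)i)|001⟩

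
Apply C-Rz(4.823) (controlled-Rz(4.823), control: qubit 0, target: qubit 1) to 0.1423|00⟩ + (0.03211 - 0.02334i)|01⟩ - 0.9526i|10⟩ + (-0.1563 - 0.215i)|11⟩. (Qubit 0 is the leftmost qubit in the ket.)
0.1423|00⟩ + (0.03211 - 0.02334i)|01⟩ + (-0.6353 + 0.7098i)|10⟩ + (0.2599 + 0.05596i)|11⟩

C-Rz(4.823) leaves the control-|0⟩ kets |00⟩, |01⟩ unchanged and applies Rz(4.823) to qubit 1 on the control-|1⟩ pair (|10⟩, |11⟩).
Rz(4.823) = [[e^(−iθ/2), 0], [0, e^(iθ/2)]] with e^(±iθ/2) = cos(θ/2) ± i·sin(θ/2); θ = 4.823, cos(θ/2) ≈ -0.745113, sin(θ/2) ≈ 0.666939.
With a = amp(|10⟩) = -0.9526i and b = amp(|11⟩) = (-0.1563 - 0.215i):
new amp(|10⟩) = (-0.745113 - 0.666939i)·a = (-0.6353 + 0.7098i)
new amp(|11⟩) = (-0.745113 + 0.666939i)·b = (0.2599 + 0.05596i)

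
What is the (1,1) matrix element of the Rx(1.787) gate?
0.6267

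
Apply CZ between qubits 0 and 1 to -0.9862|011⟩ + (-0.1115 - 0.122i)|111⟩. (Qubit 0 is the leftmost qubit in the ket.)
-0.9862|011⟩ + (0.1115 + 0.122i)|111⟩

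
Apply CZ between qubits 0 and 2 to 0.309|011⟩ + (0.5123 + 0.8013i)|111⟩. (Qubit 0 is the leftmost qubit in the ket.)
0.309|011⟩ + (-0.5123 - 0.8013i)|111⟩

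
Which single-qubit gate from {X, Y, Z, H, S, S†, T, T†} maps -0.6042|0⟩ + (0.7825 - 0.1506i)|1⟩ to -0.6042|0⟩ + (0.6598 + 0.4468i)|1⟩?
T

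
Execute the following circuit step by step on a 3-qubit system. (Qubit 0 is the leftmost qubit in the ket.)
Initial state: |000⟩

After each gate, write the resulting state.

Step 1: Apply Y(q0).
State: i|100⟩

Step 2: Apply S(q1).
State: i|100⟩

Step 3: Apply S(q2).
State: i|100⟩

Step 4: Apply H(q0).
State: (1/√2)i|000⟩ - (1/√2)i|100⟩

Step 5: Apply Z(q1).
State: (1/√2)i|000⟩ - (1/√2)i|100⟩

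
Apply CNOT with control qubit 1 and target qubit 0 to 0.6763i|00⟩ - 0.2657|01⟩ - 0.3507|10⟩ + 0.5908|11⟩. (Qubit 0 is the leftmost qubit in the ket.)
0.6763i|00⟩ + 0.5908|01⟩ - 0.3507|10⟩ - 0.2657|11⟩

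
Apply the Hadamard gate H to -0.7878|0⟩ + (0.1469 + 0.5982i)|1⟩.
(-0.4532 + 0.423i)|0⟩ + (-0.6609 - 0.423i)|1⟩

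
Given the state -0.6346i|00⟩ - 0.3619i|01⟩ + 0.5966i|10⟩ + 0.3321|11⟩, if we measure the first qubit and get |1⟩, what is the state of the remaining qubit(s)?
0.8737i|0⟩ + 0.4864|1⟩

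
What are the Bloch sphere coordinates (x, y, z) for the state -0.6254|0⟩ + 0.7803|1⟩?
(-0.976, 0, -0.2177)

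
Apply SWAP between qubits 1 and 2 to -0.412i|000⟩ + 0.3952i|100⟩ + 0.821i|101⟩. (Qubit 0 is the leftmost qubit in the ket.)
-0.412i|000⟩ + 0.3952i|100⟩ + 0.821i|110⟩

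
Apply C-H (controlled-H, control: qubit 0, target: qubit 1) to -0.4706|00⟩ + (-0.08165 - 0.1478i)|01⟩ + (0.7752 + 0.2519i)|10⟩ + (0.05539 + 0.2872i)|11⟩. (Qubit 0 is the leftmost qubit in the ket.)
-0.4706|00⟩ + (-0.08165 - 0.1478i)|01⟩ + (0.5873 + 0.3812i)|10⟩ + (0.509 - 0.02496i)|11⟩

C-H leaves the control-|0⟩ kets |00⟩, |01⟩ unchanged and applies H to qubit 1 on the control-|1⟩ pair (|10⟩, |11⟩).
H = [[1/√2, 1/√2], [1/√2, -1/√2]].
With a = amp(|10⟩) = (0.7752 + 0.2519i) and b = amp(|11⟩) = (0.05539 + 0.2872i):
new amp(|10⟩) = (1/√2)·a + (1/√2)·b = (0.5873 + 0.3812i)
new amp(|11⟩) = (1/√2)·a + (-1/√2)·b = (0.509 - 0.02496i)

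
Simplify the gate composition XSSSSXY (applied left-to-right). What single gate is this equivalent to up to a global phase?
Y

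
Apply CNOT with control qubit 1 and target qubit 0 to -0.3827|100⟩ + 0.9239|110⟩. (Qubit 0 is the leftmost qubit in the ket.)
0.9239|010⟩ - 0.3827|100⟩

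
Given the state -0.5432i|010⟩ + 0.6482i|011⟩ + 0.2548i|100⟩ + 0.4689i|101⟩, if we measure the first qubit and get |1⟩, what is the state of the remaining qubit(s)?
0.4775i|00⟩ + 0.8787i|01⟩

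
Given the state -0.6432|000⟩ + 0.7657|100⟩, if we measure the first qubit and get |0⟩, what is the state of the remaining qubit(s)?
-|00⟩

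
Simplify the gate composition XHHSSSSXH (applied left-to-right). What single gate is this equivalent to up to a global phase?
H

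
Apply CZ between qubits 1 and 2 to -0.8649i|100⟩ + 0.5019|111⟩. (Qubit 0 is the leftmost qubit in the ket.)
-0.8649i|100⟩ - 0.5019|111⟩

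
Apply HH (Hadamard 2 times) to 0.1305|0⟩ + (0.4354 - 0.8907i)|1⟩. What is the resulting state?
0.1305|0⟩ + (0.4354 - 0.8907i)|1⟩

H² = I, so an even number of Hadamards cancels: H^2 = I and the state is unchanged.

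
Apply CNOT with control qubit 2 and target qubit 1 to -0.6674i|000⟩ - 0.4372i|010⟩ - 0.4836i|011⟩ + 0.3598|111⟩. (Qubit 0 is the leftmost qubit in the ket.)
-0.6674i|000⟩ - 0.4836i|001⟩ - 0.4372i|010⟩ + 0.3598|101⟩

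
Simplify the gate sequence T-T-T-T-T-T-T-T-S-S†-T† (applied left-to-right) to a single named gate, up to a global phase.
T†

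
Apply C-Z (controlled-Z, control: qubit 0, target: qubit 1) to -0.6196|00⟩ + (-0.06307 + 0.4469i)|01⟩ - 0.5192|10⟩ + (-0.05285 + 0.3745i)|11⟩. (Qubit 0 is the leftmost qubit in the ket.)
-0.6196|00⟩ + (-0.06307 + 0.4469i)|01⟩ - 0.5192|10⟩ + (0.05285 - 0.3745i)|11⟩

C-Z leaves the control-|0⟩ kets |00⟩, |01⟩ unchanged and applies Z to qubit 1 on the control-|1⟩ pair (|10⟩, |11⟩).
Z = [[1, 0], [0, -1]].
With a = amp(|10⟩) = -0.5192 and b = amp(|11⟩) = (-0.05285 + 0.3745i):
new amp(|10⟩) = (1)·a = -0.5192
new amp(|11⟩) = (-1)·b = (0.05285 - 0.3745i)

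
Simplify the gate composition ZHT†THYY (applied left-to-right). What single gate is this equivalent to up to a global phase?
Z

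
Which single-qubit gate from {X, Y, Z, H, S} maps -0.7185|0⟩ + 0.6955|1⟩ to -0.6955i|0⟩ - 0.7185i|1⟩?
Y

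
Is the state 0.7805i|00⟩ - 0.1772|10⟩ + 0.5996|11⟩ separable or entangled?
Entangled

Writing the state as a|00⟩ + b|01⟩ + c|10⟩ + d|11⟩, it is a product state iff ad − bc = 0.
Here (a, b, c, d) = (0.7805i, 0, -0.1772, 0.5996): ad − bc = (0.7805i)(0.5996) − (0)(-0.1772) = 0.468i ≠ 0, so the state is entangled.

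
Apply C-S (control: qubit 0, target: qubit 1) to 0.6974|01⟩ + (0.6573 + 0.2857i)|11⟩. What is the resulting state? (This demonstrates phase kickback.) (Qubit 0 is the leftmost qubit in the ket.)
0.6974|01⟩ + (-0.2857 + 0.6573i)|11⟩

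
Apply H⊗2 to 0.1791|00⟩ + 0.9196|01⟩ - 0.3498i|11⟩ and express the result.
(0.5494 - 0.1749i)|00⟩ + (-0.3703 + 0.1749i)|01⟩ + (0.5494 + 0.1749i)|10⟩ + (-0.3703 - 0.1749i)|11⟩

H⊗2 gives amp(|y⟩) = (1/2) Σ_x (−1)^(x·y) amp(|x⟩), where x·y is the number of positions in which both x and y have a 1.
|00⟩: (0.1791 + 0.9196 - 0.3498i)/2 = (0.5494 - 0.1749i)
|01⟩: (0.1791 - 0.9196 + 0.3498i)/2 = (-0.3703 + 0.1749i)
|10⟩: (0.1791 + 0.9196 + 0.3498i)/2 = (0.5494 + 0.1749i)
|11⟩: (0.1791 - 0.9196 - 0.3498i)/2 = (-0.3703 - 0.1749i)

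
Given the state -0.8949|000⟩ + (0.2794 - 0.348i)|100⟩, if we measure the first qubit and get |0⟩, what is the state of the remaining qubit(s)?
-|00⟩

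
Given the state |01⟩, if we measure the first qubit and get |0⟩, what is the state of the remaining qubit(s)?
|1⟩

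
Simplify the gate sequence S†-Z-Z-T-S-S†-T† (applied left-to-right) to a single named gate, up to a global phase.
S†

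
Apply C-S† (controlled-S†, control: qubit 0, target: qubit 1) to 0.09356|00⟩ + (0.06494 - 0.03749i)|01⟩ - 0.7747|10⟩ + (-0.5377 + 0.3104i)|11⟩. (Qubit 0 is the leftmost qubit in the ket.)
0.09356|00⟩ + (0.06494 - 0.03749i)|01⟩ - 0.7747|10⟩ + (0.3104 + 0.5377i)|11⟩

C-S† leaves the control-|0⟩ kets |00⟩, |01⟩ unchanged and applies S† to qubit 1 on the control-|1⟩ pair (|10⟩, |11⟩).
S† = [[1, 0], [0, -i]].
With a = amp(|10⟩) = -0.7747 and b = amp(|11⟩) = (-0.5377 + 0.3104i):
new amp(|10⟩) = (1)·a = -0.7747
new amp(|11⟩) = (-i)·b = (0.3104 + 0.5377i)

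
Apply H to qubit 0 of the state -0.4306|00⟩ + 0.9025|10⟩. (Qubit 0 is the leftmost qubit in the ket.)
0.3337|00⟩ - 0.9426|10⟩

H on qubit 0 mixes each pair of kets that differ only in qubit 0: amplitudes (a, b) of (|…0…⟩, |…1…⟩) become ((a + b)/√2, (a − b)/√2). Kets absent from the input have amplitude 0.
(|00⟩, |10⟩): (a, b) = (-0.4306, 0.9025) → (0.3337, -0.9426)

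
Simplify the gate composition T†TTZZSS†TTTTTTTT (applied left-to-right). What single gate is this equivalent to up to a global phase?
T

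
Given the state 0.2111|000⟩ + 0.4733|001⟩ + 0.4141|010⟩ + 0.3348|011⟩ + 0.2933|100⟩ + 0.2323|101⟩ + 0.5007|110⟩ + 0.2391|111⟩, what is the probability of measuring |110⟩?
0.2507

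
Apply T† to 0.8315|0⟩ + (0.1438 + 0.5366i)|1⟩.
0.8315|0⟩ + (0.4811 + 0.2778i)|1⟩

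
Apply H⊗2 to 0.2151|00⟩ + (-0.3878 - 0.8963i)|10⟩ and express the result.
(-0.08635 - 0.4482i)|00⟩ + (-0.08635 - 0.4482i)|01⟩ + (0.3015 + 0.4482i)|10⟩ + (0.3015 + 0.4482i)|11⟩

H⊗2 gives amp(|y⟩) = (1/2) Σ_x (−1)^(x·y) amp(|x⟩), where x·y is the number of positions in which both x and y have a 1.
|00⟩: (0.2151 + (-0.3878 - 0.8963i))/2 = (-0.08635 - 0.4482i)
|01⟩: (0.2151 + (-0.3878 - 0.8963i))/2 = (-0.08635 - 0.4482i)
|10⟩: (0.2151 - (-0.3878 - 0.8963i))/2 = (0.3015 + 0.4482i)
|11⟩: (0.2151 - (-0.3878 - 0.8963i))/2 = (0.3015 + 0.4482i)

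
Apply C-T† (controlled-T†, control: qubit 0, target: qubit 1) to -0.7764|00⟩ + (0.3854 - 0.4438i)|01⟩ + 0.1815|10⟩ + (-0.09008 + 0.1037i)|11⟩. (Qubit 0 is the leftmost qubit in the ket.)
-0.7764|00⟩ + (0.3854 - 0.4438i)|01⟩ + 0.1815|10⟩ + (0.009631 + 0.137i)|11⟩

C-T† leaves the control-|0⟩ kets |00⟩, |01⟩ unchanged and applies T† to qubit 1 on the control-|1⟩ pair (|10⟩, |11⟩).
T† = [[1, 0], [0, (1/√2 - (1/√2)i)]].
With a = amp(|10⟩) = 0.1815 and b = amp(|11⟩) = (-0.09008 + 0.1037i):
new amp(|10⟩) = (1)·a = 0.1815
new amp(|11⟩) = (1/√2 - (1/√2)i)·b = (0.009631 + 0.137i)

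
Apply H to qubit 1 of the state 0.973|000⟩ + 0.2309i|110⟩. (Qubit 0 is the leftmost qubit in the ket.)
0.688|000⟩ + 0.688|010⟩ + 0.1633i|100⟩ - 0.1633i|110⟩

H on qubit 1 mixes each pair of kets that differ only in qubit 1: amplitudes (a, b) of (|…0…⟩, |…1…⟩) become ((a + b)/√2, (a − b)/√2). Kets absent from the input have amplitude 0.
(|000⟩, |010⟩): (a, b) = (0.973, 0) → (0.688, 0.688)
(|100⟩, |110⟩): (a, b) = (0, 0.2309i) → (0.1633i, -0.1633i)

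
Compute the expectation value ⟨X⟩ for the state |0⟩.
0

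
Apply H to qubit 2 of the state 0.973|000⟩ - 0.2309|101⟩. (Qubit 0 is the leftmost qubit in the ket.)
0.688|000⟩ + 0.688|001⟩ - 0.1633|100⟩ + 0.1633|101⟩

H on qubit 2 mixes each pair of kets that differ only in qubit 2: amplitudes (a, b) of (|…0…⟩, |…1…⟩) become ((a + b)/√2, (a − b)/√2). Kets absent from the input have amplitude 0.
(|000⟩, |001⟩): (a, b) = (0.973, 0) → (0.688, 0.688)
(|100⟩, |101⟩): (a, b) = (0, -0.2309) → (-0.1633, 0.1633)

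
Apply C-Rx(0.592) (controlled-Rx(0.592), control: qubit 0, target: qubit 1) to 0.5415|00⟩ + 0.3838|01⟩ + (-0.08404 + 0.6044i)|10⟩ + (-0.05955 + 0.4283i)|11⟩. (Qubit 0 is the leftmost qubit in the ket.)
0.5415|00⟩ + 0.3838|01⟩ + (0.04455 + 0.5955i)|10⟩ + (0.1193 + 0.4342i)|11⟩

C-Rx(0.592) leaves the control-|0⟩ kets |00⟩, |01⟩ unchanged and applies Rx(0.592) to qubit 1 on the control-|1⟩ pair (|10⟩, |11⟩).
Rx(0.592) = [[cos(θ/2), −i·sin(θ/2)], [−i·sin(θ/2), cos(θ/2)]]; θ = 0.592, cos(θ/2) ≈ 0.956511, sin(θ/2) ≈ 0.291697.
With a = amp(|10⟩) = (-0.08404 + 0.6044i) and b = amp(|11⟩) = (-0.05955 + 0.4283i):
new amp(|10⟩) = (0.956511)·a + (-0.291697i)·b = (0.04455 + 0.5955i)
new amp(|11⟩) = (-0.291697i)·a + (0.956511)·b = (0.1193 + 0.4342i)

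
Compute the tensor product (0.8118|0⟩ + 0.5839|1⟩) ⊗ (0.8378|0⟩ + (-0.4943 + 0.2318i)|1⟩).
0.6801|00⟩ + (-0.4013 + 0.1882i)|01⟩ + 0.4892|10⟩ + (-0.2886 + 0.1353i)|11⟩

amp(|b₁b₂…⟩) = product of the factor amplitudes for bits b₁, b₂, …; only kets whose every factor amplitude is nonzero survive.
|00⟩: (0.8118)(0.8378) = 0.6801
|01⟩: (0.8118)(-0.4943 + 0.2318i) = (-0.4013 + 0.1882i)
|10⟩: (0.5839)(0.8378) = 0.4892
|11⟩: (0.5839)(-0.4943 + 0.2318i) = (-0.2886 + 0.1353i)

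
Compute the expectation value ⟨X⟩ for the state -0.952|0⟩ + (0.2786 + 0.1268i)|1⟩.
-0.5305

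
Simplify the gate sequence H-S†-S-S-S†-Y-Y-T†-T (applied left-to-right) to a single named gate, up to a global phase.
H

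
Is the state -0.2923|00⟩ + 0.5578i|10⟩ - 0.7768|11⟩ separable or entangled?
Entangled

Writing the state as a|00⟩ + b|01⟩ + c|10⟩ + d|11⟩, it is a product state iff ad − bc = 0.
Here (a, b, c, d) = (-0.2923, 0, 0.5578i, -0.7768): ad − bc = (-0.2923)(-0.7768) − (0)(0.5578i) = 0.2271 ≠ 0, so the state is entangled.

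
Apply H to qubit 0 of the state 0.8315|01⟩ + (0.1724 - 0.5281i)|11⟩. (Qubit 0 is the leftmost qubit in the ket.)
(0.7099 - 0.3734i)|01⟩ + (0.4661 + 0.3734i)|11⟩

H on qubit 0 mixes each pair of kets that differ only in qubit 0: amplitudes (a, b) of (|…0…⟩, |…1…⟩) become ((a + b)/√2, (a − b)/√2). Kets absent from the input have amplitude 0.
(|01⟩, |11⟩): (a, b) = (0.8315, (0.1724 - 0.5281i)) → ((0.7099 - 0.3734i), (0.4661 + 0.3734i))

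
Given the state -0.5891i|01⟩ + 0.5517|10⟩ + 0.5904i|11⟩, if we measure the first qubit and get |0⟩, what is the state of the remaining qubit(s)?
-i|1⟩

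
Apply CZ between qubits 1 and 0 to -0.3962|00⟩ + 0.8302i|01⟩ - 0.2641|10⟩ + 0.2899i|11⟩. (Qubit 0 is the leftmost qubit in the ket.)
-0.3962|00⟩ + 0.8302i|01⟩ - 0.2641|10⟩ - 0.2899i|11⟩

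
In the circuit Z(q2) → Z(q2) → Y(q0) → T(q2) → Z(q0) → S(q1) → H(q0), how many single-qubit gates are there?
7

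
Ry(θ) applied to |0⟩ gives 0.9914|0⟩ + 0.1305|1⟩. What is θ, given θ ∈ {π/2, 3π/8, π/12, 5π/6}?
π/12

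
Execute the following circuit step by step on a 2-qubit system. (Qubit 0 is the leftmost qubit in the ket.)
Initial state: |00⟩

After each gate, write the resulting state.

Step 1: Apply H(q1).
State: 1/√2|00⟩ + 1/√2|01⟩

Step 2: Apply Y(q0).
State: (1/√2)i|10⟩ + (1/√2)i|11⟩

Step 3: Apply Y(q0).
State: 1/√2|00⟩ + 1/√2|01⟩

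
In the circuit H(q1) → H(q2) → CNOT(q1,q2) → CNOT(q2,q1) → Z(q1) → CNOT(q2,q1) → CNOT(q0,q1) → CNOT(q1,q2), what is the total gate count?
8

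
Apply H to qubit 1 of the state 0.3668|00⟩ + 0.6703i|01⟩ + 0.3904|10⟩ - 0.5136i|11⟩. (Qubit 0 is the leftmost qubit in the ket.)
(0.2594 + 0.474i)|00⟩ + (0.2594 - 0.474i)|01⟩ + (0.2761 - 0.3632i)|10⟩ + (0.2761 + 0.3632i)|11⟩

H on qubit 1 mixes each pair of kets that differ only in qubit 1: amplitudes (a, b) of (|…0…⟩, |…1…⟩) become ((a + b)/√2, (a − b)/√2). Kets absent from the input have amplitude 0.
(|00⟩, |01⟩): (a, b) = (0.3668, 0.6703i) → ((0.2594 + 0.474i), (0.2594 - 0.474i))
(|10⟩, |11⟩): (a, b) = (0.3904, -0.5136i) → ((0.2761 - 0.3632i), (0.2761 + 0.3632i))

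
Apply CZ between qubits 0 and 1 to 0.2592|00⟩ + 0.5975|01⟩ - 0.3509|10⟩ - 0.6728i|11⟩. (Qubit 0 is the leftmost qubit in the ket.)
0.2592|00⟩ + 0.5975|01⟩ - 0.3509|10⟩ + 0.6728i|11⟩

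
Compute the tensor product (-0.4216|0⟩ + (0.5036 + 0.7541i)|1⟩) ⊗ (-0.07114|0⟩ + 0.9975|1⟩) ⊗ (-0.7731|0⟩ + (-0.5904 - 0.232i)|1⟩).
-0.02319|000⟩ + (-0.01771 - 0.006958i)|001⟩ + 0.3251|010⟩ + (0.2483 + 0.09757i)|011⟩ + (0.0277 + 0.04147i)|100⟩ + (0.008706 + 0.03998i)|101⟩ + (-0.3884 - 0.5815i)|110⟩ + (-0.1221 - 0.5607i)|111⟩

amp(|b₁b₂…⟩) = product of the factor amplitudes for bits b₁, b₂, …; only kets whose every factor amplitude is nonzero survive.
|000⟩: (-0.4216)(-0.07114)(-0.7731) = -0.02319
|001⟩: (-0.4216)(-0.07114)(-0.5904 - 0.232i) = (-0.01771 - 0.006958i)
|010⟩: (-0.4216)(0.9975)(-0.7731) = 0.3251
|011⟩: (-0.4216)(0.9975)(-0.5904 - 0.232i) = (0.2483 + 0.09757i)
|100⟩: (0.5036 + 0.7541i)(-0.07114)(-0.7731) = (0.0277 + 0.04147i)
|101⟩: (0.5036 + 0.7541i)(-0.07114)(-0.5904 - 0.232i) = (0.008706 + 0.03998i)
|110⟩: (0.5036 + 0.7541i)(0.9975)(-0.7731) = (-0.3884 - 0.5815i)
|111⟩: (0.5036 + 0.7541i)(0.9975)(-0.5904 - 0.232i) = (-0.1221 - 0.5607i)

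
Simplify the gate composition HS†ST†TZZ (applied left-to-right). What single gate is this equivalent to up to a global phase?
H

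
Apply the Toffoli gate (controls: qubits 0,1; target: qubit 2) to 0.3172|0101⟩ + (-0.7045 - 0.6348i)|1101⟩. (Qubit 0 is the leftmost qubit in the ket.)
0.3172|0101⟩ + (-0.7045 - 0.6348i)|1111⟩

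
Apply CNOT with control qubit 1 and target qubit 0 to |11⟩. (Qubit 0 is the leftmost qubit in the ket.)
|01⟩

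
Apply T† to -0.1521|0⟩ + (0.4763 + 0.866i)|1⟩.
-0.1521|0⟩ + (0.9491 + 0.2756i)|1⟩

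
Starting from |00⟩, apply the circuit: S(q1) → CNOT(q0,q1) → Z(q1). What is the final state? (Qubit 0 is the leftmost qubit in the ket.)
|00⟩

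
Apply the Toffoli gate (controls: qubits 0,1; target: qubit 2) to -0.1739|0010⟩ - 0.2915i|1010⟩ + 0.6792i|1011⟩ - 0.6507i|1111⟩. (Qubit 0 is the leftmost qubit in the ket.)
-0.1739|0010⟩ - 0.2915i|1010⟩ + 0.6792i|1011⟩ - 0.6507i|1101⟩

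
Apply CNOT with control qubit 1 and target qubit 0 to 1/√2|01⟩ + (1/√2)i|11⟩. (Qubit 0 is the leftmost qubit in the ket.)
(1/√2)i|01⟩ + 1/√2|11⟩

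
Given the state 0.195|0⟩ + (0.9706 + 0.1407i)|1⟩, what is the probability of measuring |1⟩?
0.9619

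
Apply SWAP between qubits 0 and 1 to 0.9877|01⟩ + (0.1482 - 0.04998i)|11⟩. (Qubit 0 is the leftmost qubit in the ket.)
0.9877|10⟩ + (0.1482 - 0.04998i)|11⟩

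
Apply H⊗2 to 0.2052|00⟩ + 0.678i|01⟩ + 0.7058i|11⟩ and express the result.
(0.1026 + 0.6919i)|00⟩ + (0.1026 - 0.6919i)|01⟩ + (0.1026 - 0.0139i)|10⟩ + (0.1026 + 0.0139i)|11⟩

H⊗2 gives amp(|y⟩) = (1/2) Σ_x (−1)^(x·y) amp(|x⟩), where x·y is the number of positions in which both x and y have a 1.
|00⟩: (0.2052 + 0.678i + 0.7058i)/2 = (0.1026 + 0.6919i)
|01⟩: (0.2052 - 0.678i - 0.7058i)/2 = (0.1026 - 0.6919i)
|10⟩: (0.2052 + 0.678i - 0.7058i)/2 = (0.1026 - 0.0139i)
|11⟩: (0.2052 - 0.678i + 0.7058i)/2 = (0.1026 + 0.0139i)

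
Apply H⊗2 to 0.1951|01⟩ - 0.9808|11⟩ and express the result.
-0.3929|00⟩ + 0.3929|01⟩ + 0.588|10⟩ - 0.588|11⟩

H⊗2 gives amp(|y⟩) = (1/2) Σ_x (−1)^(x·y) amp(|x⟩), where x·y is the number of positions in which both x and y have a 1.
|00⟩: (0.1951 - 0.9808)/2 = -0.3929
|01⟩: (-0.1951 + 0.9808)/2 = 0.3929
|10⟩: (0.1951 + 0.9808)/2 = 0.588
|11⟩: (-0.1951 - 0.9808)/2 = -0.588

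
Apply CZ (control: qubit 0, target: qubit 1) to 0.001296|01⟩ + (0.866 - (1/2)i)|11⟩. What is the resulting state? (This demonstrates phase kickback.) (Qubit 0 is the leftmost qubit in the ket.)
0.001296|01⟩ + (-0.866 + (1/2)i)|11⟩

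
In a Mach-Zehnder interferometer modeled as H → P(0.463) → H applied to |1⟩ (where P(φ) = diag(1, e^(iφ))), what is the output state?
(0.05264 - 0.2233i)|0⟩ + (0.9474 + 0.2233i)|1⟩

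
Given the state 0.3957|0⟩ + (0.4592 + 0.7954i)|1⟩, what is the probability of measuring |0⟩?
0.1566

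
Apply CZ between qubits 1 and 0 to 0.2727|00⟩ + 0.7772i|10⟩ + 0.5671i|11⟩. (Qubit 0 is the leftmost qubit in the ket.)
0.2727|00⟩ + 0.7772i|10⟩ - 0.5671i|11⟩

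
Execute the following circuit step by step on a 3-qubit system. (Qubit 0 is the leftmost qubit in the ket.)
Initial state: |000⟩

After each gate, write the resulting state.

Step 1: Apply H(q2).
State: 1/√2|000⟩ + 1/√2|001⟩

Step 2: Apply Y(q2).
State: -(1/√2)i|000⟩ + (1/√2)i|001⟩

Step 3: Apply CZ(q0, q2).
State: -(1/√2)i|000⟩ + (1/√2)i|001⟩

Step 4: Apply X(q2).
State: (1/√2)i|000⟩ - (1/√2)i|001⟩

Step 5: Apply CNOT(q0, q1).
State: (1/√2)i|000⟩ - (1/√2)i|001⟩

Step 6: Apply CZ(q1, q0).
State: (1/√2)i|000⟩ - (1/√2)i|001⟩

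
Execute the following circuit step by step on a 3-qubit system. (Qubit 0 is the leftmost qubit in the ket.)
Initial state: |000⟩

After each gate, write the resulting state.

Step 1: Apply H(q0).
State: 1/√2|000⟩ + 1/√2|100⟩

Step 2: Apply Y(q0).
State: -(1/√2)i|000⟩ + (1/√2)i|100⟩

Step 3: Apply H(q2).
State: -(1/2)i|000⟩ - (1/2)i|001⟩ + (1/2)i|100⟩ + (1/2)i|101⟩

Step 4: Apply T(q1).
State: -(1/2)i|000⟩ - (1/2)i|001⟩ + (1/2)i|100⟩ + (1/2)i|101⟩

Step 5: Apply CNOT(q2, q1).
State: -(1/2)i|000⟩ - (1/2)i|011⟩ + (1/2)i|100⟩ + (1/2)i|111⟩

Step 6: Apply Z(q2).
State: -(1/2)i|000⟩ + (1/2)i|011⟩ + (1/2)i|100⟩ - (1/2)i|111⟩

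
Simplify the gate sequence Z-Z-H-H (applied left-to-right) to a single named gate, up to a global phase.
I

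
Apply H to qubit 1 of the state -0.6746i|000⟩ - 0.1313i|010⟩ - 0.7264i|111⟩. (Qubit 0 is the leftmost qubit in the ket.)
-0.5699i|000⟩ - 0.3842i|010⟩ - 0.5136i|101⟩ + 0.5136i|111⟩

H on qubit 1 mixes each pair of kets that differ only in qubit 1: amplitudes (a, b) of (|…0…⟩, |…1…⟩) become ((a + b)/√2, (a − b)/√2). Kets absent from the input have amplitude 0.
(|000⟩, |010⟩): (a, b) = (-0.6746i, -0.1313i) → (-0.5699i, -0.3842i)
(|101⟩, |111⟩): (a, b) = (0, -0.7264i) → (-0.5136i, 0.5136i)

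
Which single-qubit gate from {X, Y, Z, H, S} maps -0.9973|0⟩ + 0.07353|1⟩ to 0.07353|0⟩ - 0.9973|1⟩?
X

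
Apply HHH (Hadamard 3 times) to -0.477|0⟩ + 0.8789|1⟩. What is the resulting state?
0.2842|0⟩ - 0.9588|1⟩

H² = I, so H^3 = H: a single Hadamard. With (a, b) = (-0.477, 0.8789), H gives ((a + b)/√2, (a − b)/√2) = (0.2842, -0.9588).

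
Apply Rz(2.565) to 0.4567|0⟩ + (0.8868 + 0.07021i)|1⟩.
(0.1298 - 0.4379i)|0⟩ + (0.1848 + 0.8702i)|1⟩

Rz(2.565) = [[e^(−iθ/2), 0], [0, e^(iθ/2)]] with e^(±iθ/2) = cos(θ/2) ± i·sin(θ/2); θ = 2.565, cos(θ/2) ≈ 0.284319, sin(θ/2) ≈ 0.95873.
With a = amp(|0⟩) = 0.4567 and b = amp(|1⟩) = (0.8868 + 0.07021i):
new amp(|0⟩) = (0.284319 - 0.95873i)·a = (0.1298 - 0.4379i)
new amp(|1⟩) = (0.284319 + 0.95873i)·b = (0.1848 + 0.8702i)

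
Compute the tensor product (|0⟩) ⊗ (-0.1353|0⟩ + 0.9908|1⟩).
-0.1353|00⟩ + 0.9908|01⟩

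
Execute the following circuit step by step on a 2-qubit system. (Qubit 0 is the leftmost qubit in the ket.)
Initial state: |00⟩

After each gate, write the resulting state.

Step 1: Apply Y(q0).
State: i|10⟩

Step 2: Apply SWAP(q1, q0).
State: i|01⟩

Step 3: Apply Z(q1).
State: -i|01⟩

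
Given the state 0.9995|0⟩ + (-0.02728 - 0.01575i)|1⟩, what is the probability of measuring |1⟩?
0.0009923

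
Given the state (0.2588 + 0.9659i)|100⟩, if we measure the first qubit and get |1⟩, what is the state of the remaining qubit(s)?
(0.2588 + 0.9659i)|00⟩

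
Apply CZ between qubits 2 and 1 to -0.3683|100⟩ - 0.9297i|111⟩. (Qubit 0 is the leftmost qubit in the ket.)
-0.3683|100⟩ + 0.9297i|111⟩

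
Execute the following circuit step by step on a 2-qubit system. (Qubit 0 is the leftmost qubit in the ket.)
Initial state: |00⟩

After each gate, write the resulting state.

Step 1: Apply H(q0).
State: 1/√2|00⟩ + 1/√2|10⟩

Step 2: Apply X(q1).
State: 1/√2|01⟩ + 1/√2|11⟩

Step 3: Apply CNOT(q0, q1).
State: 1/√2|01⟩ + 1/√2|10⟩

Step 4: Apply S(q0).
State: 1/√2|01⟩ + (1/√2)i|10⟩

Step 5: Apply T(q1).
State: (1/2 + (1/2)i)|01⟩ + (1/√2)i|10⟩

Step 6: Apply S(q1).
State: (-1/2 + (1/2)i)|01⟩ + (1/√2)i|10⟩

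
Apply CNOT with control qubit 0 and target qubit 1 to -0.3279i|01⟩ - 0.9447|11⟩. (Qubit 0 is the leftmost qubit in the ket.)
-0.3279i|01⟩ - 0.9447|10⟩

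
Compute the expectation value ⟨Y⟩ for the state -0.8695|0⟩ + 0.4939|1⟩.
0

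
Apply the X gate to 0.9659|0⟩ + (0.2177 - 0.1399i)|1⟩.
(0.2177 - 0.1399i)|0⟩ + 0.9659|1⟩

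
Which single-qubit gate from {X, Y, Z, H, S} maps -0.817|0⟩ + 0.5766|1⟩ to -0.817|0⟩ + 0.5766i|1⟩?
S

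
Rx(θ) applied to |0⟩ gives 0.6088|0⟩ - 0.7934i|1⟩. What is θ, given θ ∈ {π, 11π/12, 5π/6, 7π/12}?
7π/12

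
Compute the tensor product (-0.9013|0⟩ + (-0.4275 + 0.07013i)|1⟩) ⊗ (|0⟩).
-0.9013|00⟩ + (-0.4275 + 0.07013i)|10⟩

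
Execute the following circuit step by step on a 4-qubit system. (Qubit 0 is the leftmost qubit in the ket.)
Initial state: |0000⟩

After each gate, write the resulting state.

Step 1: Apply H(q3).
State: 1/√2|0000⟩ + 1/√2|0001⟩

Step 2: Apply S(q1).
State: 1/√2|0000⟩ + 1/√2|0001⟩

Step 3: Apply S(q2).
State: 1/√2|0000⟩ + 1/√2|0001⟩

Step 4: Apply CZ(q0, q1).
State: 1/√2|0000⟩ + 1/√2|0001⟩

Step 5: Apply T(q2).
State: 1/√2|0000⟩ + 1/√2|0001⟩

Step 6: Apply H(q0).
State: 1/2|0000⟩ + 1/2|0001⟩ + 1/2|1000⟩ + 1/2|1001⟩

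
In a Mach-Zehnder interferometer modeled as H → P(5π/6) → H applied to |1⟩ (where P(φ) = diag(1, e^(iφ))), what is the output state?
(0.933 - 0.25i)|0⟩ + (0.06699 + 0.25i)|1⟩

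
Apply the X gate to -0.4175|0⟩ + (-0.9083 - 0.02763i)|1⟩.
(-0.9083 - 0.02763i)|0⟩ - 0.4175|1⟩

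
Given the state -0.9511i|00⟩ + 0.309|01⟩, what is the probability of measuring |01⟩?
0.09548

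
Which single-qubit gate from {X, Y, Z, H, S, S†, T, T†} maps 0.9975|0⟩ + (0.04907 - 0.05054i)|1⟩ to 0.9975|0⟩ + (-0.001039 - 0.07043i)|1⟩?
T†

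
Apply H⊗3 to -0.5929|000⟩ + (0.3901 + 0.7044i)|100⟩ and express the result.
(-0.0717 + 0.249i)|000⟩ + (-0.0717 + 0.249i)|001⟩ + (-0.0717 + 0.249i)|010⟩ + (-0.0717 + 0.249i)|011⟩ + (-0.3475 - 0.249i)|100⟩ + (-0.3475 - 0.249i)|101⟩ + (-0.3475 - 0.249i)|110⟩ + (-0.3475 - 0.249i)|111⟩

H⊗3 gives amp(|y⟩) = (1/2√2) Σ_x (−1)^(x·y) amp(|x⟩), where x·y is the number of positions in which both x and y have a 1.
|000⟩: (-0.5929 + (0.3901 + 0.7044i))/(2√2) = (-0.0717 + 0.249i)
|001⟩: (-0.5929 + (0.3901 + 0.7044i))/(2√2) = (-0.0717 + 0.249i)
|010⟩: (-0.5929 + (0.3901 + 0.7044i))/(2√2) = (-0.0717 + 0.249i)
|011⟩: (-0.5929 + (0.3901 + 0.7044i))/(2√2) = (-0.0717 + 0.249i)
|100⟩: (-0.5929 - (0.3901 + 0.7044i))/(2√2) = (-0.3475 - 0.249i)
|101⟩: (-0.5929 - (0.3901 + 0.7044i))/(2√2) = (-0.3475 - 0.249i)
|110⟩: (-0.5929 - (0.3901 + 0.7044i))/(2√2) = (-0.3475 - 0.249i)
|111⟩: (-0.5929 - (0.3901 + 0.7044i))/(2√2) = (-0.3475 - 0.249i)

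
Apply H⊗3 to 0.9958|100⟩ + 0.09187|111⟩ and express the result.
0.3845|000⟩ + 0.3196|001⟩ + 0.3196|010⟩ + 0.3845|011⟩ - 0.3845|100⟩ - 0.3196|101⟩ - 0.3196|110⟩ - 0.3845|111⟩

H⊗3 gives amp(|y⟩) = (1/2√2) Σ_x (−1)^(x·y) amp(|x⟩), where x·y is the number of positions in which both x and y have a 1.
|000⟩: (0.9958 + 0.09187)/(2√2) = 0.3845
|001⟩: (0.9958 - 0.09187)/(2√2) = 0.3196
|010⟩: (0.9958 - 0.09187)/(2√2) = 0.3196
|011⟩: (0.9958 + 0.09187)/(2√2) = 0.3845
|100⟩: (-0.9958 - 0.09187)/(2√2) = -0.3845
|101⟩: (-0.9958 + 0.09187)/(2√2) = -0.3196
|110⟩: (-0.9958 + 0.09187)/(2√2) = -0.3196
|111⟩: (-0.9958 - 0.09187)/(2√2) = -0.3845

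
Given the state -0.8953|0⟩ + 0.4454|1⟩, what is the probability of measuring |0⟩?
0.8016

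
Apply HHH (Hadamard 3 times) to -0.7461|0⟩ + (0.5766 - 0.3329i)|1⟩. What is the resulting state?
(-0.1199 - 0.2354i)|0⟩ + (-0.9353 + 0.2354i)|1⟩

H² = I, so H^3 = H: a single Hadamard. With (a, b) = (-0.7461, (0.5766 - 0.3329i)), H gives ((a + b)/√2, (a − b)/√2) = ((-0.1199 - 0.2354i), (-0.9353 + 0.2354i)).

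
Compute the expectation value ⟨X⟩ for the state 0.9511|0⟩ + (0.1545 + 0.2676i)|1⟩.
0.2939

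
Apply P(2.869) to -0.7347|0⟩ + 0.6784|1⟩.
-0.7347|0⟩ + (-0.6534 + 0.1826i)|1⟩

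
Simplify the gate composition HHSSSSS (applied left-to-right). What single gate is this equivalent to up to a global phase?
S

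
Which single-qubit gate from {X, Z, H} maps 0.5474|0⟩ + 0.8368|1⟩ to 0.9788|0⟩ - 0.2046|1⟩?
H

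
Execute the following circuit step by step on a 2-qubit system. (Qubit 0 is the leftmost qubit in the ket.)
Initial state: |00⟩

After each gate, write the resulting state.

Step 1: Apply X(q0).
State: |10⟩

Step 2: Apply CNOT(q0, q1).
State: |11⟩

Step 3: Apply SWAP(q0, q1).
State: |11⟩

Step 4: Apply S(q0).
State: i|11⟩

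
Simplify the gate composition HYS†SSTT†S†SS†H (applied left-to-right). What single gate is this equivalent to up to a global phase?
Y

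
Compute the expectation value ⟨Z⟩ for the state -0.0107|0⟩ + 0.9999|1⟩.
-0.9997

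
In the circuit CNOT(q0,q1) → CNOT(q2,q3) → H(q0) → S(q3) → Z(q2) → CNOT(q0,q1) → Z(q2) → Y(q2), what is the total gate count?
8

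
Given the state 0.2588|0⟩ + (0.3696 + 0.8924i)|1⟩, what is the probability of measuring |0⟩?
0.06698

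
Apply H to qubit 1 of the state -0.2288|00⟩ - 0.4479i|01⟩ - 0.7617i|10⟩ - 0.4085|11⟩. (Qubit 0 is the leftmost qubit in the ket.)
(-0.1618 - 0.3167i)|00⟩ + (-0.1618 + 0.3167i)|01⟩ + (-0.2889 - 0.5386i)|10⟩ + (0.2889 - 0.5386i)|11⟩

H on qubit 1 mixes each pair of kets that differ only in qubit 1: amplitudes (a, b) of (|…0…⟩, |…1…⟩) become ((a + b)/√2, (a − b)/√2). Kets absent from the input have amplitude 0.
(|00⟩, |01⟩): (a, b) = (-0.2288, -0.4479i) → ((-0.1618 - 0.3167i), (-0.1618 + 0.3167i))
(|10⟩, |11⟩): (a, b) = (-0.7617i, -0.4085) → ((-0.2889 - 0.5386i), (0.2889 - 0.5386i))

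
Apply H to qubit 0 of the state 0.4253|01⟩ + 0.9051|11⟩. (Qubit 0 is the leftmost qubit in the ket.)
0.9407|01⟩ - 0.3393|11⟩

H on qubit 0 mixes each pair of kets that differ only in qubit 0: amplitudes (a, b) of (|…0…⟩, |…1…⟩) become ((a + b)/√2, (a − b)/√2). Kets absent from the input have amplitude 0.
(|01⟩, |11⟩): (a, b) = (0.4253, 0.9051) → (0.9407, -0.3393)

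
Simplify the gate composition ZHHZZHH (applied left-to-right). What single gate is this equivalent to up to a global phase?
Z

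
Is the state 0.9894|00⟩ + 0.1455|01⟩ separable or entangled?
Separable

Writing the state as a|00⟩ + b|01⟩ + c|10⟩ + d|11⟩, it is a product state iff ad − bc = 0.
Here (a, b, c, d) = (0.9894, 0.1455, 0, 0): ad − bc = (0.9894)(0) − (0.1455)(0) = 0, so the state is separable.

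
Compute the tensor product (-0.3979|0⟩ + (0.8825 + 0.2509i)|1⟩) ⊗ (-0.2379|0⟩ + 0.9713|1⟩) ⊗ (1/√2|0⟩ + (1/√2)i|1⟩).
0.06694|000⟩ + 0.06694i|001⟩ - 0.2733|010⟩ - 0.2733i|011⟩ + (-0.1485 - 0.04221i)|100⟩ + (0.04221 - 0.1485i)|101⟩ + (0.6061 + 0.1723i)|110⟩ + (-0.1723 + 0.6061i)|111⟩

amp(|b₁b₂…⟩) = product of the factor amplitudes for bits b₁, b₂, …; only kets whose every factor amplitude is nonzero survive.
|000⟩: (-0.3979)(-0.2379)(1/√2) = 0.06694
|001⟩: (-0.3979)(-0.2379)((1/√2)i) = 0.06694i
|010⟩: (-0.3979)(0.9713)(1/√2) = -0.2733
|011⟩: (-0.3979)(0.9713)((1/√2)i) = -0.2733i
|100⟩: (0.8825 + 0.2509i)(-0.2379)(1/√2) = (-0.1485 - 0.04221i)
|101⟩: (0.8825 + 0.2509i)(-0.2379)((1/√2)i) = (0.04221 - 0.1485i)
|110⟩: (0.8825 + 0.2509i)(0.9713)(1/√2) = (0.6061 + 0.1723i)
|111⟩: (0.8825 + 0.2509i)(0.9713)((1/√2)i) = (-0.1723 + 0.6061i)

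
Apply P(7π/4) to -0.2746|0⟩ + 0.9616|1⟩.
-0.2746|0⟩ + (0.68 - 0.68i)|1⟩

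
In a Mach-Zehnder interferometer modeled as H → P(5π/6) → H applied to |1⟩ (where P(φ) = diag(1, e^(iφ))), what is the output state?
(0.933 - 0.25i)|0⟩ + (0.06699 + 0.25i)|1⟩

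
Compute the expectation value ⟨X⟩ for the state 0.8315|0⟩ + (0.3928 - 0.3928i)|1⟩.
0.6532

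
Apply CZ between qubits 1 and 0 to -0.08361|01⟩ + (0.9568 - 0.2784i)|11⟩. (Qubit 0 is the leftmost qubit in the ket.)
-0.08361|01⟩ + (-0.9568 + 0.2784i)|11⟩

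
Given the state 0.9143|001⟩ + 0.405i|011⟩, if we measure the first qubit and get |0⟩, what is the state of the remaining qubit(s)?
0.9143|01⟩ + 0.405i|11⟩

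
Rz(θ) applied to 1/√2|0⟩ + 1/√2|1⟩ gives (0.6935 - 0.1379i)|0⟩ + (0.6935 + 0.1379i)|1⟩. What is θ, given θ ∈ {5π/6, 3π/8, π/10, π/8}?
π/8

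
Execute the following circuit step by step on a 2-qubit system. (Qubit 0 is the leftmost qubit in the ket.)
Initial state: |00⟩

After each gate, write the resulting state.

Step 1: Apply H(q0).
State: 1/√2|00⟩ + 1/√2|10⟩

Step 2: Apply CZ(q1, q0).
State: 1/√2|00⟩ + 1/√2|10⟩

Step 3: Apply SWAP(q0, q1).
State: 1/√2|00⟩ + 1/√2|01⟩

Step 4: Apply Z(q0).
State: 1/√2|00⟩ + 1/√2|01⟩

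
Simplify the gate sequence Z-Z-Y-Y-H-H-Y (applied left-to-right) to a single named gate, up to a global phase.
Y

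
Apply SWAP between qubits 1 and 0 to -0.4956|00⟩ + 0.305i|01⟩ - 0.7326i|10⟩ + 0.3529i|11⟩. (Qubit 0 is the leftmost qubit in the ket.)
-0.4956|00⟩ - 0.7326i|01⟩ + 0.305i|10⟩ + 0.3529i|11⟩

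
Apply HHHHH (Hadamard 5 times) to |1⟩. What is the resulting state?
1/√2|0⟩ - 1/√2|1⟩

H² = I, so H^5 = H: a single Hadamard. With (a, b) = (0, 1), H gives ((a + b)/√2, (a − b)/√2) = (1/√2, -1/√2).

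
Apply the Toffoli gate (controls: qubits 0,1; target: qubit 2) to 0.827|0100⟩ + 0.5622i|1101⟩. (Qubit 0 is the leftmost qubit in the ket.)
0.827|0100⟩ + 0.5622i|1111⟩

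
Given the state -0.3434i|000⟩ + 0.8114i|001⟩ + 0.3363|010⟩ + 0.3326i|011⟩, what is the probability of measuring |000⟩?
0.1179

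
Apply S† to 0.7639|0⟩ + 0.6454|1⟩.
0.7639|0⟩ - 0.6454i|1⟩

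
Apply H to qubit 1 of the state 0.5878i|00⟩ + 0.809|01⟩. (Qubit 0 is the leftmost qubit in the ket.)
(0.572 + 0.4156i)|00⟩ + (-0.572 + 0.4156i)|01⟩

H on qubit 1 mixes each pair of kets that differ only in qubit 1: amplitudes (a, b) of (|…0…⟩, |…1…⟩) become ((a + b)/√2, (a − b)/√2). Kets absent from the input have amplitude 0.
(|00⟩, |01⟩): (a, b) = (0.5878i, 0.809) → ((0.572 + 0.4156i), (-0.572 + 0.4156i))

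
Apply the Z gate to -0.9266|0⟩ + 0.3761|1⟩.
-0.9266|0⟩ - 0.3761|1⟩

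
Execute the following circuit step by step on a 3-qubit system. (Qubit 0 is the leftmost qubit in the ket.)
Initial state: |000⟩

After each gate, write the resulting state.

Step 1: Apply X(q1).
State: |010⟩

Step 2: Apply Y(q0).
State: i|110⟩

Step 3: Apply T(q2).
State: i|110⟩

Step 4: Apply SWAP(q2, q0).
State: i|011⟩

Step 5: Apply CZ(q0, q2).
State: i|011⟩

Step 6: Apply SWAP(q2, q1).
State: i|011⟩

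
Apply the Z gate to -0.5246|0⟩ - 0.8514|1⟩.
-0.5246|0⟩ + 0.8514|1⟩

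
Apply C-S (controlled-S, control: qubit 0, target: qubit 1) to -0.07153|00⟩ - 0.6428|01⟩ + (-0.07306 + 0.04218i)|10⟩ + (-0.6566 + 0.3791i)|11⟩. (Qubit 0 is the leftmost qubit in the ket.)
-0.07153|00⟩ - 0.6428|01⟩ + (-0.07306 + 0.04218i)|10⟩ + (-0.3791 - 0.6566i)|11⟩

C-S leaves the control-|0⟩ kets |00⟩, |01⟩ unchanged and applies S to qubit 1 on the control-|1⟩ pair (|10⟩, |11⟩).
S = [[1, 0], [0, i]].
With a = amp(|10⟩) = (-0.07306 + 0.04218i) and b = amp(|11⟩) = (-0.6566 + 0.3791i):
new amp(|10⟩) = (1)·a = (-0.07306 + 0.04218i)
new amp(|11⟩) = (i)·b = (-0.3791 - 0.6566i)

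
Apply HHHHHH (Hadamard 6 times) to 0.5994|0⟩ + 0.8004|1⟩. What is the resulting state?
0.5994|0⟩ + 0.8004|1⟩

H² = I, so an even number of Hadamards cancels: H^6 = I and the state is unchanged.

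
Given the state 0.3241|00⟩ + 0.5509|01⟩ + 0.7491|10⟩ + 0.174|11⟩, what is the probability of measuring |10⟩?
0.5612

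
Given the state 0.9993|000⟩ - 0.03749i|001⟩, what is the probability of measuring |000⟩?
0.9986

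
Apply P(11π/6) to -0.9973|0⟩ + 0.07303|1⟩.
-0.9973|0⟩ + (0.06325 - 0.03652i)|1⟩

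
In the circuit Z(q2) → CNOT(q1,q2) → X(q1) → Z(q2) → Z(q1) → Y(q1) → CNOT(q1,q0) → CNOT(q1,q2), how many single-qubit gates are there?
5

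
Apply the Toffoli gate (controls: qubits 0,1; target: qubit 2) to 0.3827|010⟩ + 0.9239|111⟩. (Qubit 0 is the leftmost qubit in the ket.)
0.3827|010⟩ + 0.9239|110⟩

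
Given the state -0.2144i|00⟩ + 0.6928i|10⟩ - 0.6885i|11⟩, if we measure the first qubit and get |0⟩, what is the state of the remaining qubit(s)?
-i|0⟩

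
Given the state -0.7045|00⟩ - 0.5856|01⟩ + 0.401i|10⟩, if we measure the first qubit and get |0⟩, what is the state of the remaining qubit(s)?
-0.769|0⟩ - 0.6392|1⟩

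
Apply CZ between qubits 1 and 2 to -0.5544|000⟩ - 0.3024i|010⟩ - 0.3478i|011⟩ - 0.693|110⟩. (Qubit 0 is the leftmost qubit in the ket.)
-0.5544|000⟩ - 0.3024i|010⟩ + 0.3478i|011⟩ - 0.693|110⟩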